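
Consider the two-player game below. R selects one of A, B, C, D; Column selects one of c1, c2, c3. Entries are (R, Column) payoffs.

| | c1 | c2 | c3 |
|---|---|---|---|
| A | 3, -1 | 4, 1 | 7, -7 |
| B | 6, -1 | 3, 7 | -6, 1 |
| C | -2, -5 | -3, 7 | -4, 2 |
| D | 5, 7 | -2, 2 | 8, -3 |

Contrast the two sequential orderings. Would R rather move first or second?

first

If R leads: Column's best replies are A→c2, B→c2, C→c2, D→c1; R's induced payoffs 4, 3, -3, 5; outcome (D, c1), payoffs (5, 7).
If Column leads: R's best replies are c1→B, c2→A, c3→D; Column's induced payoffs -1, 1, -3; outcome (A, c2), payoffs (4, 1).
R gets 5 moving first and 4 moving second, so R prefers to move first.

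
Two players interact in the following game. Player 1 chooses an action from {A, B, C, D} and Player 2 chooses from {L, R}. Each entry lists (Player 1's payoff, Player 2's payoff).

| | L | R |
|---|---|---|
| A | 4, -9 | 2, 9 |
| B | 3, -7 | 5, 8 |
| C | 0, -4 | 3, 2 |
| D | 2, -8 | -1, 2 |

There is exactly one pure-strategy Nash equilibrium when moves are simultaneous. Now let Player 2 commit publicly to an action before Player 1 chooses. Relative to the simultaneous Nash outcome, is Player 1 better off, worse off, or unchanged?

Backward induction with Player 2 moving first.
- L → Player 1 plays A (best of 4, 3, 0, 2); Player 2 gets -9.
- R → Player 1 plays B (best of 2, 5, 3, -1); Player 2 gets 8.
Among -9, 8, the best is 8 at R. Subgame-perfect outcome: (B, R) with payoffs (5, 8).
Now find the simultaneous Nash equilibrium.
Player 1's best replies: L→A; R→B.
Player 2's best replies: A→R; B→R; C→R; D→R.
The unique mutual best reply is (B, R), giving (5, 8).
Player 1 earns 5 sequentially versus 5 at the Nash outcome: unchanged.

unchanged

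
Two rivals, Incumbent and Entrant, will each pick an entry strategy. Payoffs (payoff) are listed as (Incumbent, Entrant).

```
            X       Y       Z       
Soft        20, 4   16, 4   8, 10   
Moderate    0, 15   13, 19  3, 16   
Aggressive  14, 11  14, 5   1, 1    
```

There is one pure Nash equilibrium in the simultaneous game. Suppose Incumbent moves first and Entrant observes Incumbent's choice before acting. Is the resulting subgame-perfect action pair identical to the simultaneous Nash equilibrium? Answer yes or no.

Solve by backward induction (Incumbent leads).
- Soft → Entrant plays Z (best of 4, 4, 10); Incumbent gets 8.
- Moderate → Entrant plays Y (best of 15, 19, 16); Incumbent gets 13.
- Aggressive → Entrant plays X (best of 11, 5, 1); Incumbent gets 14.
Maximizing over 8, 13, 14, Incumbent chooses Aggressive. Subgame-perfect outcome: (Aggressive, X) with payoffs (14, 11).
Now find the simultaneous Nash equilibrium.
Incumbent's best replies: X→Soft; Y→Soft; Z→Soft.
Entrant's best replies: Soft→Z; Moderate→Y; Aggressive→X.
Only (Soft, Z) has each player best-responding; Nash payoffs (8, 10).
Sequential outcome (Aggressive, X) differs from the Nash profile (Soft, Z).

no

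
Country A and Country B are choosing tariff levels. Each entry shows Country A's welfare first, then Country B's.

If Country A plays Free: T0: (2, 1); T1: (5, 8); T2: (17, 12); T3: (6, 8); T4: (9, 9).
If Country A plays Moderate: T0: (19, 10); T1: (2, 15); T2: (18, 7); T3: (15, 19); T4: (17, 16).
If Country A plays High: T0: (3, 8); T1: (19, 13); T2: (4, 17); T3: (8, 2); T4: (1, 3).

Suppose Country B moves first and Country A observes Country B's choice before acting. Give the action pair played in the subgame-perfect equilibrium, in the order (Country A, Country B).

(Moderate, T3)

Backward induction with Country B moving first.
- T0: Country A compares 2, 19, 3 and picks Moderate; Country B would get 10.
- T1: Country A compares 5, 2, 19 and picks High; Country B would get 13.
- T2: Country A compares 17, 18, 4 and picks Moderate; Country B would get 7.
- T3: Country A compares 6, 15, 8 and picks Moderate; Country B would get 19.
- T4: Country A compares 9, 17, 1 and picks Moderate; Country B would get 16.
Maximizing over 10, 13, 7, 19, 16, Country B chooses T3. Subgame-perfect outcome: (Moderate, T3) with payoffs (15, 19).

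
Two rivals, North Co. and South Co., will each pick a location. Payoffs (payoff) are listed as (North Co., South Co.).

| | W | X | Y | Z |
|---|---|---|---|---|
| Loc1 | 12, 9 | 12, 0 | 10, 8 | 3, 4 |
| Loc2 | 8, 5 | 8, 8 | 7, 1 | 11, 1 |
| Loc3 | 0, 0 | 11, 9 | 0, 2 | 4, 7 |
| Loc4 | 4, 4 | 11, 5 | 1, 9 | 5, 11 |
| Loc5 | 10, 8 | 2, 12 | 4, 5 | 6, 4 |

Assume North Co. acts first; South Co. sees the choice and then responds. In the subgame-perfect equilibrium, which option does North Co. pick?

South Co. best-responds to each possible North Co. move:
- Loc1 → South Co. plays W (best of 9, 0, 8, 4); North Co. gets 12.
- Loc2 → South Co. plays X (best of 5, 8, 1, 1); North Co. gets 8.
- Loc3 → South Co. plays X (best of 0, 9, 2, 7); North Co. gets 11.
- Loc4 → South Co. plays Z (best of 4, 5, 9, 11); North Co. gets 5.
- Loc5 → South Co. plays X (best of 8, 12, 5, 4); North Co. gets 2.
Maximizing over 12, 8, 11, 5, 2, North Co. chooses Loc1. Subgame-perfect outcome: (Loc1, W) with payoffs (12, 9).

Loc1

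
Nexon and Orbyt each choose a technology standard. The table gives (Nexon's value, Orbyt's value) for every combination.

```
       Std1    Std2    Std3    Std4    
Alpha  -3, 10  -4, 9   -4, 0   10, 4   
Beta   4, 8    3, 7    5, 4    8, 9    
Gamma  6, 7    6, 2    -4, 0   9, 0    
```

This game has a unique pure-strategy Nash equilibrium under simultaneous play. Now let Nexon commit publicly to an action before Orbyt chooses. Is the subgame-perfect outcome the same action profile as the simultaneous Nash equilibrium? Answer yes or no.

Work backward from Orbyt's decision.
- Alpha: Orbyt compares 10, 9, 0, 4 and picks Std1; Nexon would get -3.
- Beta: Orbyt compares 8, 7, 4, 9 and picks Std4; Nexon would get 8.
- Gamma: Orbyt compares 7, 2, 0, 0 and picks Std1; Nexon would get 6.
Among -3, 8, 6, the best is 8 at Beta. Subgame-perfect outcome: (Beta, Std4) with payoffs (8, 9).
Under simultaneous play:
Nexon's best replies: Std1→Gamma; Std2→Gamma; Std3→Beta; Std4→Alpha.
Orbyt's best replies: Alpha→Std1; Beta→Std4; Gamma→Std1.
Only (Gamma, Std1) has each player best-responding; Nash payoffs (6, 7).
Sequential outcome (Beta, Std4) differs from the Nash profile (Gamma, Std1).

no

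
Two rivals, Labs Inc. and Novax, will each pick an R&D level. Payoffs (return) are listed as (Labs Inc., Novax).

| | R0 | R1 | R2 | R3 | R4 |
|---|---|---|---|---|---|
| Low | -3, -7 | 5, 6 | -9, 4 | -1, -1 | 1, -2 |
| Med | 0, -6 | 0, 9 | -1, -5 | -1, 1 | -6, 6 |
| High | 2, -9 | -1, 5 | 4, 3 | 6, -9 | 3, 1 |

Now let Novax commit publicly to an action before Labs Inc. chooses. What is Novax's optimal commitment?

Backward induction with Novax moving first.
- R0: BR = High, leader payoff -9.
- R1: BR = Low, leader payoff 6.
- R2: BR = High, leader payoff 3.
- R3: BR = High, leader payoff -9.
- R4: BR = High, leader payoff 1.
Novax's induced payoffs are -9, 6, 3, -9, 1, so Novax commits to R1. Subgame-perfect outcome: (Low, R1) with payoffs (5, 6).

R1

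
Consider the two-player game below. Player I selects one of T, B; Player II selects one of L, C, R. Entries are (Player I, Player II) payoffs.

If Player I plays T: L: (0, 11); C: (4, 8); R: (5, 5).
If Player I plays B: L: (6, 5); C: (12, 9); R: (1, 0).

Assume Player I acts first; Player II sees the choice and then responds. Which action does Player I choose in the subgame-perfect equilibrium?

Backward induction with Player I moving first.
- T: BR = L, leader payoff 0.
- B: BR = C, leader payoff 12.
Maximizing over 0, 12, Player I chooses B. Subgame-perfect outcome: (B, C) with payoffs (12, 9).

B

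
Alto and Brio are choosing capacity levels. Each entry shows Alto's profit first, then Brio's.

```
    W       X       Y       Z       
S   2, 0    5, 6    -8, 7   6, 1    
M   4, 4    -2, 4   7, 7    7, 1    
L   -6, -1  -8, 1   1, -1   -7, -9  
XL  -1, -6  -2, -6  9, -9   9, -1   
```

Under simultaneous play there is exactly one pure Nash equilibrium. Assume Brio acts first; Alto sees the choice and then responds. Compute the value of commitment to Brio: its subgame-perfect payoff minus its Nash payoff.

7

Solve by backward induction (Brio leads).
- W: Alto compares 2, 4, -6, -1 and picks M; Brio would get 4.
- X: Alto compares 5, -2, -8, -2 and picks S; Brio would get 6.
- Y: Alto compares -8, 7, 1, 9 and picks XL; Brio would get -9.
- Z: Alto compares 6, 7, -7, 9 and picks XL; Brio would get -1.
Brio's induced payoffs are 4, 6, -9, -1, so Brio commits to X. Subgame-perfect outcome: (S, X) with payoffs (5, 6).
Now find the simultaneous Nash equilibrium.
Alto's best replies: W→M; X→S; Y→XL; Z→XL.
Brio's best replies: S→Y; M→Y; L→X; XL→Z.
Only (XL, Z) has each player best-responding; Nash payoffs (9, -1).
Brio's commitment gain: 6 − -1 = 7.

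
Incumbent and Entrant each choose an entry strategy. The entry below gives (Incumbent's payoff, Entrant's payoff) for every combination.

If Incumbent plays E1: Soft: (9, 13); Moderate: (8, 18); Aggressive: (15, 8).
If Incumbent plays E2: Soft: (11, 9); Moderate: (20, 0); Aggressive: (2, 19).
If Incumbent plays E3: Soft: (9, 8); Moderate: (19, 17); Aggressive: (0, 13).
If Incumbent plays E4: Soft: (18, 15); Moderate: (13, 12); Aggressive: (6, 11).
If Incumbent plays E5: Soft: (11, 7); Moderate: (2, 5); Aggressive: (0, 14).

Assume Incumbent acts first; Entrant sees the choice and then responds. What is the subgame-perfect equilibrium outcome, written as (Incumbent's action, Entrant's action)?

Work backward from Entrant's decision.
- E1: Entrant compares 13, 18, 8 and picks Moderate; Incumbent would get 8.
- E2: Entrant compares 9, 0, 19 and picks Aggressive; Incumbent would get 2.
- E3: Entrant compares 8, 17, 13 and picks Moderate; Incumbent would get 19.
- E4: Entrant compares 15, 12, 11 and picks Soft; Incumbent would get 18.
- E5: Entrant compares 7, 5, 14 and picks Aggressive; Incumbent would get 0.
Among 8, 2, 19, 18, 0, the best is 19 at E3. Subgame-perfect outcome: (E3, Moderate) with payoffs (19, 17).

(E3, Moderate)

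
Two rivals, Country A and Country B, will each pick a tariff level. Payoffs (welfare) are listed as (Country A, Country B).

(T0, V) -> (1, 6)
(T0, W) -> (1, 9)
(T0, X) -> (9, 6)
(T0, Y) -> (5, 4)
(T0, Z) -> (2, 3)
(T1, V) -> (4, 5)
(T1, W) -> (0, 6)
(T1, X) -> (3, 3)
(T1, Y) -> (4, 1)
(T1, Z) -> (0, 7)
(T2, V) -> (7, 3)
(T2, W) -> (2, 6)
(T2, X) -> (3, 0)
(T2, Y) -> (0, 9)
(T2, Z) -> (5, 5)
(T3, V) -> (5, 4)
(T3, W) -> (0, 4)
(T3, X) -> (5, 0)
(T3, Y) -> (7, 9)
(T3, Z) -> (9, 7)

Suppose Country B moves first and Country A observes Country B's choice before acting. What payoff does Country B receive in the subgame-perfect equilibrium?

Solve by backward induction (Country B leads).
- V: Country A compares 1, 4, 7, 5 and picks T2; Country B would get 3.
- W: Country A compares 1, 0, 2, 0 and picks T2; Country B would get 6.
- X: Country A compares 9, 3, 3, 5 and picks T0; Country B would get 6.
- Y: Country A compares 5, 4, 0, 7 and picks T3; Country B would get 9.
- Z: Country A compares 2, 0, 5, 9 and picks T3; Country B would get 7.
Country B's induced payoffs are 3, 6, 6, 9, 7, so Country B commits to Y. Subgame-perfect outcome: (T3, Y) with payoffs (7, 9).

9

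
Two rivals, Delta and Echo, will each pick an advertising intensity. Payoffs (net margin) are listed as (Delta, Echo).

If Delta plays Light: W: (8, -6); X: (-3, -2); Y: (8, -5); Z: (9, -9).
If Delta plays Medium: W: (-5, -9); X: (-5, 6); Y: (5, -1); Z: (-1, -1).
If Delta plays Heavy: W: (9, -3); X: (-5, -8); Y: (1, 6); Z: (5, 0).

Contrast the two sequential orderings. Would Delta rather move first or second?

If Delta leads: Echo's best replies are Light→X, Medium→X, Heavy→Y; Delta's induced payoffs -3, -5, 1; outcome (Heavy, Y), payoffs (1, 6).
If Echo leads: Delta's best replies are W→Heavy, X→Light, Y→Light, Z→Light; Echo's induced payoffs -3, -2, -5, -9; outcome (Light, X), payoffs (-3, -2).
Delta gets 1 moving first and -3 moving second, so Delta prefers to move first.

first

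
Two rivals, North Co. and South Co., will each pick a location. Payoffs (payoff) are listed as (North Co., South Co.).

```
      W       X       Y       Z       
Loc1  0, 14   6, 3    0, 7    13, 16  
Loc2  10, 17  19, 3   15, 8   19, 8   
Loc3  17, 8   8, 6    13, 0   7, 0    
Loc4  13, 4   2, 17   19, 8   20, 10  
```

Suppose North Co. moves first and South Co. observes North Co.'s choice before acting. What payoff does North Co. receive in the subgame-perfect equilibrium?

South Co. best-responds to each possible North Co. move:
- Loc1: South Co. compares 14, 3, 7, 16 and picks Z; North Co. would get 13.
- Loc2: South Co. compares 17, 3, 8, 8 and picks W; North Co. would get 10.
- Loc3: South Co. compares 8, 6, 0, 0 and picks W; North Co. would get 17.
- Loc4: South Co. compares 4, 17, 8, 10 and picks X; North Co. would get 2.
Among 13, 10, 17, 2, the best is 17 at Loc3. Subgame-perfect outcome: (Loc3, W) with payoffs (17, 8).

17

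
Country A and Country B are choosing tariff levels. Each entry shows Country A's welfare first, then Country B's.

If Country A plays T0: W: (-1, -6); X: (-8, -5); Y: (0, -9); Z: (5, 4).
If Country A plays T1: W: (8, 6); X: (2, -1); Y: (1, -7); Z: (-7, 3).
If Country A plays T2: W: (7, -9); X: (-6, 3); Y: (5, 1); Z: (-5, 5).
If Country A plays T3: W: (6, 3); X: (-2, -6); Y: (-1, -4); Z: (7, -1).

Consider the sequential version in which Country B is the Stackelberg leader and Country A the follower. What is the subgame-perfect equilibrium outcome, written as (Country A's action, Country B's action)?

Work backward from Country A's decision.
- W: Country A compares -1, 8, 7, 6 and picks T1; Country B would get 6.
- X: Country A compares -8, 2, -6, -2 and picks T1; Country B would get -1.
- Y: Country A compares 0, 1, 5, -1 and picks T2; Country B would get 1.
- Z: Country A compares 5, -7, -5, 7 and picks T3; Country B would get -1.
Among 6, -1, 1, -1, the best is 6 at W. Subgame-perfect outcome: (T1, W) with payoffs (8, 6).

(T1, W)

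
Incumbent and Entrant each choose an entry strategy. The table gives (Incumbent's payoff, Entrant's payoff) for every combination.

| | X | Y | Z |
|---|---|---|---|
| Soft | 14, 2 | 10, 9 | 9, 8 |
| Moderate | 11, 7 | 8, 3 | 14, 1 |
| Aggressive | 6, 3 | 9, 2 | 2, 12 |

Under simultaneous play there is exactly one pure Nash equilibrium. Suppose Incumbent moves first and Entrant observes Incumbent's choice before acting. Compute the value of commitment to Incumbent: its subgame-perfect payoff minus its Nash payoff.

Solve by backward induction (Incumbent leads).
- Soft → Entrant plays Y (best of 2, 9, 8); Incumbent gets 10.
- Moderate → Entrant plays X (best of 7, 3, 1); Incumbent gets 11.
- Aggressive → Entrant plays Z (best of 3, 2, 12); Incumbent gets 2.
Among 10, 11, 2, the best is 11 at Moderate. Subgame-perfect outcome: (Moderate, X) with payoffs (11, 7).
Now find the simultaneous Nash equilibrium.
Incumbent's best replies: X→Soft; Y→Soft; Z→Moderate.
Entrant's best replies: Soft→Y; Moderate→X; Aggressive→Z.
Only (Soft, Y) has each player best-responding; Nash payoffs (10, 9).
Incumbent's commitment gain: 11 − 10 = 1.

1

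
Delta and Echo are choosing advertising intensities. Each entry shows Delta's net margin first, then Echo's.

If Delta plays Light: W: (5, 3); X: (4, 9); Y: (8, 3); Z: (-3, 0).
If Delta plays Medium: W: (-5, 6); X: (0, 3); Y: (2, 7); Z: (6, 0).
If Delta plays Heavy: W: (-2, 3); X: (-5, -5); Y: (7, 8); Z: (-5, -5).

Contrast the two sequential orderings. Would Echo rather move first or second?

If Delta leads: Echo's best replies are Light→X, Medium→Y, Heavy→Y; Delta's induced payoffs 4, 2, 7; outcome (Heavy, Y), payoffs (7, 8).
If Echo leads: Delta's best replies are W→Light, X→Light, Y→Light, Z→Medium; Echo's induced payoffs 3, 9, 3, 0; outcome (Light, X), payoffs (4, 9).
Echo gets 9 moving first and 8 moving second, so Echo prefers to move first.

first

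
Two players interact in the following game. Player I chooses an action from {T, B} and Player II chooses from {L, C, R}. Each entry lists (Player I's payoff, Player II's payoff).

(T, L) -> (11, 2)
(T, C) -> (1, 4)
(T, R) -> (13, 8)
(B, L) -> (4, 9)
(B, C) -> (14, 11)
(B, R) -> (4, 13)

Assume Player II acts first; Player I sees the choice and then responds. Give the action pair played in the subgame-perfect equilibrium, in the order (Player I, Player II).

(B, C)

Backward induction with Player II moving first.
- L: Player I compares 11, 4 and picks T; Player II would get 2.
- C: Player I compares 1, 14 and picks B; Player II would get 11.
- R: Player I compares 13, 4 and picks T; Player II would get 8.
Among 2, 11, 8, the best is 11 at C. Subgame-perfect outcome: (B, C) with payoffs (14, 11).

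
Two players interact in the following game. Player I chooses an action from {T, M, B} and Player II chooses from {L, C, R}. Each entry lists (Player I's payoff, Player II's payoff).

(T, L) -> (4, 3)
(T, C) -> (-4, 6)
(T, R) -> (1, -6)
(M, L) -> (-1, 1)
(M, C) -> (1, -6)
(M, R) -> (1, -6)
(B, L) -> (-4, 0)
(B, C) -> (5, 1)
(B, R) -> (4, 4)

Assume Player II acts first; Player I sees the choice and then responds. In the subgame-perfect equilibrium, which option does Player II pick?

R

Solve by backward induction (Player II leads).
- L: Player I compares 4, -1, -4 and picks T; Player II would get 3.
- C: Player I compares -4, 1, 5 and picks B; Player II would get 1.
- R: Player I compares 1, 1, 4 and picks B; Player II would get 4.
Player II's induced payoffs are 3, 1, 4, so Player II commits to R. Subgame-perfect outcome: (B, R) with payoffs (4, 4).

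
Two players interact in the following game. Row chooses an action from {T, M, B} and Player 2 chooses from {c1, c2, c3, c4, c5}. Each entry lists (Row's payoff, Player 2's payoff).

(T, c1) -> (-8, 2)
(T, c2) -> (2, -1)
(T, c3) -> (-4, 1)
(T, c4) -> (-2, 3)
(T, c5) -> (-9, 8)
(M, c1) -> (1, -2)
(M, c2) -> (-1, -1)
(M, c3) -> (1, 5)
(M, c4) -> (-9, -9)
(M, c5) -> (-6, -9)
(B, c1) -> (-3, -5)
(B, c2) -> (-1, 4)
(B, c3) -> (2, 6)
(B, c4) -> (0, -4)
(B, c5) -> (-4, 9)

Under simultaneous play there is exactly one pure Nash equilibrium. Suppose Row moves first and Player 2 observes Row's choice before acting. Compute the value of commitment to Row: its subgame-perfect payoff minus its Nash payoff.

Player 2 best-responds to each possible Row move:
- T: Player 2 compares 2, -1, 1, 3, 8 and picks c5; Row would get -9.
- M: Player 2 compares -2, -1, 5, -9, -9 and picks c3; Row would get 1.
- B: Player 2 compares -5, 4, 6, -4, 9 and picks c5; Row would get -4.
Maximizing over -9, 1, -4, Row chooses M. Subgame-perfect outcome: (M, c3) with payoffs (1, 5).
For the simultaneous game, intersect best replies.
Row's best replies: c1→M; c2→T; c3→B; c4→B; c5→B.
Player 2's best replies: T→c5; M→c3; B→c5.
Only (B, c5) has each player best-responding; Nash payoffs (-4, 9).
Row's commitment gain: 1 − -4 = 5.

5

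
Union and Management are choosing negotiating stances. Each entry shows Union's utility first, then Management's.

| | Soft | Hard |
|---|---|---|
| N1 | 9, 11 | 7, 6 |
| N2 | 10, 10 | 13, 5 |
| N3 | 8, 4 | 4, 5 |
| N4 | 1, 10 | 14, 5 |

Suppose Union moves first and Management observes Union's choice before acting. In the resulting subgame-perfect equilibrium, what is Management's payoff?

Backward induction with Union moving first.
- N1: Management compares 11, 6 and picks Soft; Union would get 9.
- N2: Management compares 10, 5 and picks Soft; Union would get 10.
- N3: Management compares 4, 5 and picks Hard; Union would get 4.
- N4: Management compares 10, 5 and picks Soft; Union would get 1.
Union's induced payoffs are 9, 10, 4, 1, so Union commits to N2. Subgame-perfect outcome: (N2, Soft) with payoffs (10, 10).

10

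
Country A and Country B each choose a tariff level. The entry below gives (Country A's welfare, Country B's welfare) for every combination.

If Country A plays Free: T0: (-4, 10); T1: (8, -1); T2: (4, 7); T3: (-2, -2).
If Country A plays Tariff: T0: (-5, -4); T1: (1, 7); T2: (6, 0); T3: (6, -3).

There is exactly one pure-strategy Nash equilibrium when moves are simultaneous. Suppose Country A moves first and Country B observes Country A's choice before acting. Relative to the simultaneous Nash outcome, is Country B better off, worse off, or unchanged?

Backward induction with Country A moving first.
- Free: BR = T0, leader payoff -4.
- Tariff: BR = T1, leader payoff 1.
Among -4, 1, the best is 1 at Tariff. Subgame-perfect outcome: (Tariff, T1) with payoffs (1, 7).
For the simultaneous game, intersect best replies.
Country A's best replies: T0→Free; T1→Free; T2→Tariff; T3→Tariff.
Country B's best replies: Free→T0; Tariff→T1.
Only (Free, T0) has each player best-responding; Nash payoffs (-4, 10).
Country B earns 7 sequentially versus 10 at the Nash outcome: worse off.

worse off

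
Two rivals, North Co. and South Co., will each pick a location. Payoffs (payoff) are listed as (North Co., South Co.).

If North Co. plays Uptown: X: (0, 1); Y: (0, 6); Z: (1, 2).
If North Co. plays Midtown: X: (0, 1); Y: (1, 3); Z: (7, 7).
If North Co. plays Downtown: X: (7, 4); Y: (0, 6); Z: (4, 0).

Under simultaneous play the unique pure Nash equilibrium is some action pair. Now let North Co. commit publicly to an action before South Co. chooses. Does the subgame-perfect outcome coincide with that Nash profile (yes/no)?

yes

Backward induction with North Co. moving first.
- Uptown: South Co. compares 1, 6, 2 and picks Y; North Co. would get 0.
- Midtown: South Co. compares 1, 3, 7 and picks Z; North Co. would get 7.
- Downtown: South Co. compares 4, 6, 0 and picks Y; North Co. would get 0.
Maximizing over 0, 7, 0, North Co. chooses Midtown. Subgame-perfect outcome: (Midtown, Z) with payoffs (7, 7).
Now find the simultaneous Nash equilibrium.
North Co.'s best replies: X→Downtown; Y→Midtown; Z→Midtown.
South Co.'s best replies: Uptown→Y; Midtown→Z; Downtown→Y.
The unique mutual best reply is (Midtown, Z), giving (7, 7).
Sequential outcome (Midtown, Z) coincides with the Nash profile (Midtown, Z).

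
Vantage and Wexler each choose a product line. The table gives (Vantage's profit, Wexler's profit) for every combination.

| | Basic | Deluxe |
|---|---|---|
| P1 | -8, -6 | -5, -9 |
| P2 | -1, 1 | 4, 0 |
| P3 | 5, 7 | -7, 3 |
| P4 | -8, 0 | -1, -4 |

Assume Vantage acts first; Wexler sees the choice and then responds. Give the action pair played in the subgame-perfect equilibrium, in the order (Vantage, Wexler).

Solve by backward induction (Vantage leads).
- P1 → Wexler plays Basic (best of -6, -9); Vantage gets -8.
- P2 → Wexler plays Basic (best of 1, 0); Vantage gets -1.
- P3 → Wexler plays Basic (best of 7, 3); Vantage gets 5.
- P4 → Wexler plays Basic (best of 0, -4); Vantage gets -8.
Vantage's induced payoffs are -8, -1, 5, -8, so Vantage commits to P3. Subgame-perfect outcome: (P3, Basic) with payoffs (5, 7).

(P3, Basic)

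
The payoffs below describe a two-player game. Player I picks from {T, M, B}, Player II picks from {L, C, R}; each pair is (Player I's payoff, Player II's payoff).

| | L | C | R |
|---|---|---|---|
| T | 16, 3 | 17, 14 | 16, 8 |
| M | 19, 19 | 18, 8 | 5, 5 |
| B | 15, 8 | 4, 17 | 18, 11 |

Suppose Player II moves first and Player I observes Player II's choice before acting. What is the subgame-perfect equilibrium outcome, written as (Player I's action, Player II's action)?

Solve by backward induction (Player II leads).
- L → Player I plays M (best of 16, 19, 15); Player II gets 19.
- C → Player I plays M (best of 17, 18, 4); Player II gets 8.
- R → Player I plays B (best of 16, 5, 18); Player II gets 11.
Among 19, 8, 11, the best is 19 at L. Subgame-perfect outcome: (M, L) with payoffs (19, 19).

(M, L)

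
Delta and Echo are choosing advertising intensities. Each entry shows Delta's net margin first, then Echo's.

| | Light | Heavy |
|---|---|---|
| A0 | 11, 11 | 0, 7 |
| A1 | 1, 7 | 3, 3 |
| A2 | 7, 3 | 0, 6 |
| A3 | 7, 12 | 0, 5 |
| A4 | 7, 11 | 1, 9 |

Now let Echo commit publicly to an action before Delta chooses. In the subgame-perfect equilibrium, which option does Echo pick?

Backward induction with Echo moving first.
- Light: BR = A0, leader payoff 11.
- Heavy: BR = A1, leader payoff 3.
Among 11, 3, the best is 11 at Light. Subgame-perfect outcome: (A0, Light) with payoffs (11, 11).

Light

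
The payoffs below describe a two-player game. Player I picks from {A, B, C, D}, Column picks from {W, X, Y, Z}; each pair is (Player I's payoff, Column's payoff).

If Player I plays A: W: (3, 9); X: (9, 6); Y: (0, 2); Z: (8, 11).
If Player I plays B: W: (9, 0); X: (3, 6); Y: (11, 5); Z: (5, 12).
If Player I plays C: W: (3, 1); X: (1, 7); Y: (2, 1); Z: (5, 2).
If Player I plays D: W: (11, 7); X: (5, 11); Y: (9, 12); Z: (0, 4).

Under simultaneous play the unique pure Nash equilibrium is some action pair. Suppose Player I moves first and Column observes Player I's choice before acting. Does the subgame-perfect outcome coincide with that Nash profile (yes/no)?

no

Work backward from Column's decision.
- A: BR = Z, leader payoff 8.
- B: BR = Z, leader payoff 5.
- C: BR = X, leader payoff 1.
- D: BR = Y, leader payoff 9.
Player I's induced payoffs are 8, 5, 1, 9, so Player I commits to D. Subgame-perfect outcome: (D, Y) with payoffs (9, 12).
Now find the simultaneous Nash equilibrium.
Player I's best replies: W→D; X→A; Y→B; Z→A.
Column's best replies: A→Z; B→Z; C→X; D→Y.
The unique mutual best reply is (A, Z), giving (8, 11).
Sequential outcome (D, Y) differs from the Nash profile (A, Z).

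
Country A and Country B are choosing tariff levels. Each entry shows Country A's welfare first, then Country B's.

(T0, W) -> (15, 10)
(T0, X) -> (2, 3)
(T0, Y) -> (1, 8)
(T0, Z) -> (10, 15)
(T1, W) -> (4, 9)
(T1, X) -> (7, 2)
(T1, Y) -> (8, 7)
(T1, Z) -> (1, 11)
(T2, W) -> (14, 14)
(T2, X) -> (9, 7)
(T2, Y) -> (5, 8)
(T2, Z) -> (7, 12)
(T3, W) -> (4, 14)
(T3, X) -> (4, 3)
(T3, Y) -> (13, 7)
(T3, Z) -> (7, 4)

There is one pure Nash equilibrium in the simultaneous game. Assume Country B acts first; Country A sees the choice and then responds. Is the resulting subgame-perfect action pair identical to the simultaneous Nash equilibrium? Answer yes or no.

yes

Work backward from Country A's decision.
- W: Country A compares 15, 4, 14, 4 and picks T0; Country B would get 10.
- X: Country A compares 2, 7, 9, 4 and picks T2; Country B would get 7.
- Y: Country A compares 1, 8, 5, 13 and picks T3; Country B would get 7.
- Z: Country A compares 10, 1, 7, 7 and picks T0; Country B would get 15.
Maximizing over 10, 7, 7, 15, Country B chooses Z. Subgame-perfect outcome: (T0, Z) with payoffs (10, 15).
Now find the simultaneous Nash equilibrium.
Country A's best replies: W→T0; X→T2; Y→T3; Z→T0.
Country B's best replies: T0→Z; T1→Z; T2→W; T3→W.
Only (T0, Z) has each player best-responding; Nash payoffs (10, 15).
Sequential outcome (T0, Z) coincides with the Nash profile (T0, Z).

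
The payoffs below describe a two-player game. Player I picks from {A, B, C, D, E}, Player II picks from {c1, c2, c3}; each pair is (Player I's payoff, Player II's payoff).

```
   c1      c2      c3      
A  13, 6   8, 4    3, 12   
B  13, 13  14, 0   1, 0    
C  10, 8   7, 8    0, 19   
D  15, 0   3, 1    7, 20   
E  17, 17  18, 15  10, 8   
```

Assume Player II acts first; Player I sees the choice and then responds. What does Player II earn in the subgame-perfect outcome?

Work backward from Player I's decision.
- c1: BR = E, leader payoff 17.
- c2: BR = E, leader payoff 15.
- c3: BR = E, leader payoff 8.
Among 17, 15, 8, the best is 17 at c1. Subgame-perfect outcome: (E, c1) with payoffs (17, 17).

17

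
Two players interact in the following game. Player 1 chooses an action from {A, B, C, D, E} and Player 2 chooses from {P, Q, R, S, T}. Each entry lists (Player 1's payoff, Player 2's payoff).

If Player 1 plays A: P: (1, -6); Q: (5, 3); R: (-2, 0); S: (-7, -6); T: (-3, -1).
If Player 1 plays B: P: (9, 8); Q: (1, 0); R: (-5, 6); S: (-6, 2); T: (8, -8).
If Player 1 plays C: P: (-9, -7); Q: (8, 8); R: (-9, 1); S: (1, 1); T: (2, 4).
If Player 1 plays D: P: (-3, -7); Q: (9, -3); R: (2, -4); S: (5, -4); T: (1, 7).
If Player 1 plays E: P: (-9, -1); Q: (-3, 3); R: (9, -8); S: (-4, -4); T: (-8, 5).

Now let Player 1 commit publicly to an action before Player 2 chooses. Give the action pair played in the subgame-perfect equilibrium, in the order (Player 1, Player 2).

Backward induction with Player 1 moving first.
- A → Player 2 plays Q (best of -6, 3, 0, -6, -1); Player 1 gets 5.
- B → Player 2 plays P (best of 8, 0, 6, 2, -8); Player 1 gets 9.
- C → Player 2 plays Q (best of -7, 8, 1, 1, 4); Player 1 gets 8.
- D → Player 2 plays T (best of -7, -3, -4, -4, 7); Player 1 gets 1.
- E → Player 2 plays T (best of -1, 3, -8, -4, 5); Player 1 gets -8.
Among 5, 9, 8, 1, -8, the best is 9 at B. Subgame-perfect outcome: (B, P) with payoffs (9, 8).

(B, P)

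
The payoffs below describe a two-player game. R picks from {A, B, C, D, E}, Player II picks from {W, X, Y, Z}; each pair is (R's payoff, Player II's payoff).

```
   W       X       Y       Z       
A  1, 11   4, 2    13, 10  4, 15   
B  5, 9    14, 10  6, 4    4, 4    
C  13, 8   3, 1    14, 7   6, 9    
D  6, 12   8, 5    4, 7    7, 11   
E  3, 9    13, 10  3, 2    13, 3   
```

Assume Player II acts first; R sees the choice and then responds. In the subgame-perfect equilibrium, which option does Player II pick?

X

Solve by backward induction (Player II leads).
- W → R plays C (best of 1, 5, 13, 6, 3); Player II gets 8.
- X → R plays B (best of 4, 14, 3, 8, 13); Player II gets 10.
- Y → R plays C (best of 13, 6, 14, 4, 3); Player II gets 7.
- Z → R plays E (best of 4, 4, 6, 7, 13); Player II gets 3.
Maximizing over 8, 10, 7, 3, Player II chooses X. Subgame-perfect outcome: (B, X) with payoffs (14, 10).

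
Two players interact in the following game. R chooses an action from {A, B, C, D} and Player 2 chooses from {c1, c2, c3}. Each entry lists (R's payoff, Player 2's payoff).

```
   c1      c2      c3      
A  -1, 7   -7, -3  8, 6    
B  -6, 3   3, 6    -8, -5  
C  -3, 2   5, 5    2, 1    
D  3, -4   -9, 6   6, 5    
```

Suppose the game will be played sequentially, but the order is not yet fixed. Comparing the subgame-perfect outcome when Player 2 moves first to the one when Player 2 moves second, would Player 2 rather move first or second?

If R leads: Player 2's best replies are A→c1, B→c2, C→c2, D→c2; R's induced payoffs -1, 3, 5, -9; outcome (C, c2), payoffs (5, 5).
If Player 2 leads: R's best replies are c1→D, c2→C, c3→A; Player 2's induced payoffs -4, 5, 6; outcome (A, c3), payoffs (8, 6).
Player 2 gets 6 moving first and 5 moving second, so Player 2 prefers to move first.

first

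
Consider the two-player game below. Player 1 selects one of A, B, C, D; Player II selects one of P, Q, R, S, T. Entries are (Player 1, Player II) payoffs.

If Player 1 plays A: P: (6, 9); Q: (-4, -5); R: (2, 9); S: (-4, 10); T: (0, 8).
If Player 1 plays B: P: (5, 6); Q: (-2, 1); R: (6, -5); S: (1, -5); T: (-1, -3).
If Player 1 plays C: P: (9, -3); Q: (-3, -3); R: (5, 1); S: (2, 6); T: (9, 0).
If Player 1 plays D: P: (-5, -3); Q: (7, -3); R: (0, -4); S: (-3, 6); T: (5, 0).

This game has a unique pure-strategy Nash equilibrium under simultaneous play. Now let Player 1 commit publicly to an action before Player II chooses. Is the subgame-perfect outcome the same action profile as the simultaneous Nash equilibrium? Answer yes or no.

no

Solve by backward induction (Player 1 leads).
- A: Player II compares 9, -5, 9, 10, 8 and picks S; Player 1 would get -4.
- B: Player II compares 6, 1, -5, -5, -3 and picks P; Player 1 would get 5.
- C: Player II compares -3, -3, 1, 6, 0 and picks S; Player 1 would get 2.
- D: Player II compares -3, -3, -4, 6, 0 and picks S; Player 1 would get -3.
Player 1's induced payoffs are -4, 5, 2, -3, so Player 1 commits to B. Subgame-perfect outcome: (B, P) with payoffs (5, 6).
Now find the simultaneous Nash equilibrium.
Player 1's best replies: P→C; Q→D; R→B; S→C; T→C.
Player II's best replies: A→S; B→P; C→S; D→S.
The unique mutual best reply is (C, S), giving (2, 6).
Sequential outcome (B, P) differs from the Nash profile (C, S).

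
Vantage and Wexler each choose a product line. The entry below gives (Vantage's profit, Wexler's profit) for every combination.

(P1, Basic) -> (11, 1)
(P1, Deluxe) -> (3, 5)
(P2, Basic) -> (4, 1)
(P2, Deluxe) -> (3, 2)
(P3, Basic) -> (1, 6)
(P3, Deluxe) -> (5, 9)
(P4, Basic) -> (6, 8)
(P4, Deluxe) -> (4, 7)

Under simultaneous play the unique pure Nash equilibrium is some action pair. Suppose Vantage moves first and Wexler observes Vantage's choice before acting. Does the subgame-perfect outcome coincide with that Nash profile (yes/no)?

no

Wexler best-responds to each possible Vantage move:
- P1: BR = Deluxe, leader payoff 3.
- P2: BR = Deluxe, leader payoff 3.
- P3: BR = Deluxe, leader payoff 5.
- P4: BR = Basic, leader payoff 6.
Vantage's induced payoffs are 3, 3, 5, 6, so Vantage commits to P4. Subgame-perfect outcome: (P4, Basic) with payoffs (6, 8).
For the simultaneous game, intersect best replies.
Vantage's best replies: Basic→P1; Deluxe→P3.
Wexler's best replies: P1→Deluxe; P2→Deluxe; P3→Deluxe; P4→Basic.
Only (P3, Deluxe) has each player best-responding; Nash payoffs (5, 9).
Sequential outcome (P4, Basic) differs from the Nash profile (P3, Deluxe).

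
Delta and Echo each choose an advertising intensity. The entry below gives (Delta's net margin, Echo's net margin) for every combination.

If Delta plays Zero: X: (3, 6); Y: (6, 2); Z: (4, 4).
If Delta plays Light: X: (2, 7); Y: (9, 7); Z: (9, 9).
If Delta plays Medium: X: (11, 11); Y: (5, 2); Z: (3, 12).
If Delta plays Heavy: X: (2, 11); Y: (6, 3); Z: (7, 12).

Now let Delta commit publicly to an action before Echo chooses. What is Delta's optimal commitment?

Work backward from Echo's decision.
- Zero → Echo plays X (best of 6, 2, 4); Delta gets 3.
- Light → Echo plays Z (best of 7, 7, 9); Delta gets 9.
- Medium → Echo plays Z (best of 11, 2, 12); Delta gets 3.
- Heavy → Echo plays Z (best of 11, 3, 12); Delta gets 7.
Among 3, 9, 3, 7, the best is 9 at Light. Subgame-perfect outcome: (Light, Z) with payoffs (9, 9).

Light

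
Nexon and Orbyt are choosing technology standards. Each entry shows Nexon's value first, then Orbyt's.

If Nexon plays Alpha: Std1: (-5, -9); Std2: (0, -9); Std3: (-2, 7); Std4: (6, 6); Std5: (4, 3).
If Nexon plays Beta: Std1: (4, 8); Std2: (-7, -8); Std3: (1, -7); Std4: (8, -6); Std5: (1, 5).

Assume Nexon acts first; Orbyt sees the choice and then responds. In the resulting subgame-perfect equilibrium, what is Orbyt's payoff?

Solve by backward induction (Nexon leads).
- Alpha → Orbyt plays Std3 (best of -9, -9, 7, 6, 3); Nexon gets -2.
- Beta → Orbyt plays Std1 (best of 8, -8, -7, -6, 5); Nexon gets 4.
Nexon's induced payoffs are -2, 4, so Nexon commits to Beta. Subgame-perfect outcome: (Beta, Std1) with payoffs (4, 8).

8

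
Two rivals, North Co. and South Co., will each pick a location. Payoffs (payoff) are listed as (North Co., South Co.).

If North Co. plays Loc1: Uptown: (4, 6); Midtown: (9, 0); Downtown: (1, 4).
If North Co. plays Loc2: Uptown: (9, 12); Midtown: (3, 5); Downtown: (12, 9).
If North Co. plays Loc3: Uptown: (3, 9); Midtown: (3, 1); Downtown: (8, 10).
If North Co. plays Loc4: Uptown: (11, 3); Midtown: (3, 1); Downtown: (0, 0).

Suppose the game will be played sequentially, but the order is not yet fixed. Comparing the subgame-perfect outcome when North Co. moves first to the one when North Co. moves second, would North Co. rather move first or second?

If North Co. leads: South Co.'s best replies are Loc1→Uptown, Loc2→Uptown, Loc3→Downtown, Loc4→Uptown; North Co.'s induced payoffs 4, 9, 8, 11; outcome (Loc4, Uptown), payoffs (11, 3).
If South Co. leads: North Co.'s best replies are Uptown→Loc4, Midtown→Loc1, Downtown→Loc2; South Co.'s induced payoffs 3, 0, 9; outcome (Loc2, Downtown), payoffs (12, 9).
North Co. gets 11 moving first and 12 moving second, so North Co. prefers to move second.

second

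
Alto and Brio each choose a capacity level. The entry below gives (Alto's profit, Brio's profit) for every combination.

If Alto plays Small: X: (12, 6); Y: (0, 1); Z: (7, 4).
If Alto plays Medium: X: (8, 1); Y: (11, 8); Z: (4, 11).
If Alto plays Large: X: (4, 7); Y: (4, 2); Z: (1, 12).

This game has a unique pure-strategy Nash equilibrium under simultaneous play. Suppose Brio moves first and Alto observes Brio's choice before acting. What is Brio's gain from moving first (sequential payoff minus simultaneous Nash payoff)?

Alto best-responds to each possible Brio move:
- X: Alto compares 12, 8, 4 and picks Small; Brio would get 6.
- Y: Alto compares 0, 11, 4 and picks Medium; Brio would get 8.
- Z: Alto compares 7, 4, 1 and picks Small; Brio would get 4.
Brio's induced payoffs are 6, 8, 4, so Brio commits to Y. Subgame-perfect outcome: (Medium, Y) with payoffs (11, 8).
Now find the simultaneous Nash equilibrium.
Alto's best replies: X→Small; Y→Medium; Z→Small.
Brio's best replies: Small→X; Medium→Z; Large→Z.
The unique mutual best reply is (Small, X), giving (12, 6).
Brio's commitment gain: 8 − 6 = 2.

2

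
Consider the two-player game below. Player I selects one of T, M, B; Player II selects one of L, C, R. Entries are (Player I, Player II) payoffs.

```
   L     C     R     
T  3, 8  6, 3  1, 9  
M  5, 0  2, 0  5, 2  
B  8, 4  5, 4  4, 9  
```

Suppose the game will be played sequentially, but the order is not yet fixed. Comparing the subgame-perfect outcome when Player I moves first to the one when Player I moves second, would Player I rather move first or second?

If Player I leads: Player II's best replies are T→R, M→R, B→R; Player I's induced payoffs 1, 5, 4; outcome (M, R), payoffs (5, 2).
If Player II leads: Player I's best replies are L→B, C→T, R→M; Player II's induced payoffs 4, 3, 2; outcome (B, L), payoffs (8, 4).
Player I gets 5 moving first and 8 moving second, so Player I prefers to move second.

second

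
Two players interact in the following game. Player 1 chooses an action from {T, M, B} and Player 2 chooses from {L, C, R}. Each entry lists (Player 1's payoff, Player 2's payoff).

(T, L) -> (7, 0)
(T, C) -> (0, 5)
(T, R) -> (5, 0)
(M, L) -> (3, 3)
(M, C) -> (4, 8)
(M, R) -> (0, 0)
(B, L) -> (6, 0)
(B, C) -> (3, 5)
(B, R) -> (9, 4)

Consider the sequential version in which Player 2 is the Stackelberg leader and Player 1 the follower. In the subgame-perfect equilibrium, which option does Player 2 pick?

C

Player 1 best-responds to each possible Player 2 move:
- L: BR = T, leader payoff 0.
- C: BR = M, leader payoff 8.
- R: BR = B, leader payoff 4.
Maximizing over 0, 8, 4, Player 2 chooses C. Subgame-perfect outcome: (M, C) with payoffs (4, 8).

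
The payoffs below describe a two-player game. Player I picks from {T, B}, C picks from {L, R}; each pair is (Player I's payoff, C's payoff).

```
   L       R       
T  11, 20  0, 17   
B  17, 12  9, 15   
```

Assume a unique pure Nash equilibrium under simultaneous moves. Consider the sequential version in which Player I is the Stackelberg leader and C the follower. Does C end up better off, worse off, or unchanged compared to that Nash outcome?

better off

Solve by backward induction (Player I leads).
- T: BR = L, leader payoff 11.
- B: BR = R, leader payoff 9.
Player I's induced payoffs are 11, 9, so Player I commits to T. Subgame-perfect outcome: (T, L) with payoffs (11, 20).
Now find the simultaneous Nash equilibrium.
Player I's best replies: L→B; R→B.
C's best replies: T→L; B→R.
Only (B, R) has each player best-responding; Nash payoffs (9, 15).
C earns 20 sequentially versus 15 at the Nash outcome: better off.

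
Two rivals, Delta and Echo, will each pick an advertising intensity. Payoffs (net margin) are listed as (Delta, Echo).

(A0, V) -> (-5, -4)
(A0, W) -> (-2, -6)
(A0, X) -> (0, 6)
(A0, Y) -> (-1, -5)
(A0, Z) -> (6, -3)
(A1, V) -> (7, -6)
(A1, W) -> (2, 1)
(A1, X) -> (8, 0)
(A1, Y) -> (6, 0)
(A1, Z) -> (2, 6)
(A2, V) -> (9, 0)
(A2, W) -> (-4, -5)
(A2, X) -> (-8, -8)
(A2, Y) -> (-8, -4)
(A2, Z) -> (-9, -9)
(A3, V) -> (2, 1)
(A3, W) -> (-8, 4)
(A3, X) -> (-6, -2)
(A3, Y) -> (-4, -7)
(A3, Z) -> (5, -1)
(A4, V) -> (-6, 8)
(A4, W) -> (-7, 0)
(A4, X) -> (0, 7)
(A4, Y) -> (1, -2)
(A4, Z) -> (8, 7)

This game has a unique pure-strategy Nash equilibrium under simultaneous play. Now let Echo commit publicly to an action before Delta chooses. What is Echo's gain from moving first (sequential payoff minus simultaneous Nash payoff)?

Solve by backward induction (Echo leads).
- V: BR = A2, leader payoff 0.
- W: BR = A1, leader payoff 1.
- X: BR = A1, leader payoff 0.
- Y: BR = A1, leader payoff 0.
- Z: BR = A4, leader payoff 7.
Echo's induced payoffs are 0, 1, 0, 0, 7, so Echo commits to Z. Subgame-perfect outcome: (A4, Z) with payoffs (8, 7).
Now find the simultaneous Nash equilibrium.
Delta's best replies: V→A2; W→A1; X→A1; Y→A1; Z→A4.
Echo's best replies: A0→X; A1→Z; A2→V; A3→W; A4→V.
Only (A2, V) has each player best-responding; Nash payoffs (9, 0).
Echo's commitment gain: 7 − 0 = 7.

7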